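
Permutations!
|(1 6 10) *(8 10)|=|(1 6 8 10)|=4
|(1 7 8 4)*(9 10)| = 4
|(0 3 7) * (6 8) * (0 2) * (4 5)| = |(0 3 7 2)(4 5)(6 8)| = 4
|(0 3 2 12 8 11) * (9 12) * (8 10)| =8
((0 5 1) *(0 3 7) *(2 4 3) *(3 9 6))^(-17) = (0 5 1 2 4 9 6 3 7)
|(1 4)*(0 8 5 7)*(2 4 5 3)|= 8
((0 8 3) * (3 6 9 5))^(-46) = ((0 8 6 9 5 3))^(-46) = (0 6 5)(3 8 9)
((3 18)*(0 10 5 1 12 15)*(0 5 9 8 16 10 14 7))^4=(18)(0 14 7)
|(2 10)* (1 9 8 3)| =|(1 9 8 3)(2 10)| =4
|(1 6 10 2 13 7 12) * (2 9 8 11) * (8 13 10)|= 10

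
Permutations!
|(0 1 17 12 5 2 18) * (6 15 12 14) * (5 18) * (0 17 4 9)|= |(0 1 4 9)(2 5)(6 15 12 18 17 14)|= 12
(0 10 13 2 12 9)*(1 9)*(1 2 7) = (0 10 13 7 1 9)(2 12) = [10, 9, 12, 3, 4, 5, 6, 1, 8, 0, 13, 11, 2, 7]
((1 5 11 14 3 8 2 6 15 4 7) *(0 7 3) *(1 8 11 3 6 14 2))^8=((0 7 8 1 5 3 11 2 14)(4 6 15))^8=(0 14 2 11 3 5 1 8 7)(4 15 6)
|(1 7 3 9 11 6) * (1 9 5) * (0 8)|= 12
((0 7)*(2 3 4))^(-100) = ((0 7)(2 3 4))^(-100) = (7)(2 4 3)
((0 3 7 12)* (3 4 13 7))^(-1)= ((0 4 13 7 12))^(-1)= (0 12 7 13 4)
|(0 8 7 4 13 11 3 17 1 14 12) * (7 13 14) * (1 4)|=|(0 8 13 11 3 17 4 14 12)(1 7)|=18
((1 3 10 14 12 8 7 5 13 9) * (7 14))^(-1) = ((1 3 10 7 5 13 9)(8 14 12))^(-1) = (1 9 13 5 7 10 3)(8 12 14)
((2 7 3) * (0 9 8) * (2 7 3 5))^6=(9)(2 7)(3 5)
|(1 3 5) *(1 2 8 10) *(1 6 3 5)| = |(1 5 2 8 10 6 3)| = 7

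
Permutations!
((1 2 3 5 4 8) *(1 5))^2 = (1 3 2)(4 5 8)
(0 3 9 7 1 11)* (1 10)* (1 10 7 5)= [3, 11, 2, 9, 4, 1, 6, 7, 8, 5, 10, 0]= (0 3 9 5 1 11)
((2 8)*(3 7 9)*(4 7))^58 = ((2 8)(3 4 7 9))^58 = (3 7)(4 9)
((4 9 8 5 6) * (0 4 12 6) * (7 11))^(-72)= ((0 4 9 8 5)(6 12)(7 11))^(-72)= (12)(0 8 4 5 9)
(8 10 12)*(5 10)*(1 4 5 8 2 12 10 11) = (1 4 5 11)(2 12) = [0, 4, 12, 3, 5, 11, 6, 7, 8, 9, 10, 1, 2]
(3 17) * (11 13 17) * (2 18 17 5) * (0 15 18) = [15, 1, 0, 11, 4, 2, 6, 7, 8, 9, 10, 13, 12, 5, 14, 18, 16, 3, 17] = (0 15 18 17 3 11 13 5 2)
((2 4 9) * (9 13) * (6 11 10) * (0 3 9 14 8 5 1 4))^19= (0 2 9 3)(1 4 13 14 8 5)(6 11 10)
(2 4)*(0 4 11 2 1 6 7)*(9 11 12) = (0 4 1 6 7)(2 12 9 11) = [4, 6, 12, 3, 1, 5, 7, 0, 8, 11, 10, 2, 9]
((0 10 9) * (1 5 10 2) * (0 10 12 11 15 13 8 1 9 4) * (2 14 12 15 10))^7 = ((0 14 12 11 10 4)(1 5 15 13 8)(2 9))^7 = (0 14 12 11 10 4)(1 15 8 5 13)(2 9)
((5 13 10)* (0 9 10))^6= ((0 9 10 5 13))^6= (0 9 10 5 13)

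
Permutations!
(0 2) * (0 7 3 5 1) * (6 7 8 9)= (0 2 8 9 6 7 3 5 1)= [2, 0, 8, 5, 4, 1, 7, 3, 9, 6]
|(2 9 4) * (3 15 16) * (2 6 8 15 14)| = 9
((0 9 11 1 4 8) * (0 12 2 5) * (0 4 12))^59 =(0 2 9 5 11 4 1 8 12)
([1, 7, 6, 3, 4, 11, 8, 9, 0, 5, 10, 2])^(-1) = (0 8 6 2 11 5 9 7 1)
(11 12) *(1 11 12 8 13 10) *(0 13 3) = (0 13 10 1 11 8 3) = [13, 11, 2, 0, 4, 5, 6, 7, 3, 9, 1, 8, 12, 10]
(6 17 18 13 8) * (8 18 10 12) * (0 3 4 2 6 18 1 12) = (0 3 4 2 6 17 10)(1 12 8 18 13) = [3, 12, 6, 4, 2, 5, 17, 7, 18, 9, 0, 11, 8, 1, 14, 15, 16, 10, 13]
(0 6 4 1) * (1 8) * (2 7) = (0 6 4 8 1)(2 7) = [6, 0, 7, 3, 8, 5, 4, 2, 1]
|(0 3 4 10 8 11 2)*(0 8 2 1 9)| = |(0 3 4 10 2 8 11 1 9)| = 9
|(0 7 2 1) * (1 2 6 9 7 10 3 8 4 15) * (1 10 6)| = |(0 6 9 7 1)(3 8 4 15 10)| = 5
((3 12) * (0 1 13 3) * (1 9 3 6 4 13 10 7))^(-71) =(0 9 3 12)(1 10 7)(4 13 6)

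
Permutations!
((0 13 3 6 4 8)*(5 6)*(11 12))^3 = ((0 13 3 5 6 4 8)(11 12))^3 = (0 5 8 3 4 13 6)(11 12)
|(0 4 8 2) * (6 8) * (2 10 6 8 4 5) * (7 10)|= 15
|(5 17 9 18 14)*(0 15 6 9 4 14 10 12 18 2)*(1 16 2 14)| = 33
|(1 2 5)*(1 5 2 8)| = |(1 8)| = 2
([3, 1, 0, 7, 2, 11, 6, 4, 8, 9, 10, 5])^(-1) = (0 2 4 7 3)(5 11)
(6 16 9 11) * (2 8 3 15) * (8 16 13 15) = (2 16 9 11 6 13 15)(3 8) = [0, 1, 16, 8, 4, 5, 13, 7, 3, 11, 10, 6, 12, 15, 14, 2, 9]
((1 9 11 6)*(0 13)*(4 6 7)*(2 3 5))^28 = (13)(1 4 11)(2 3 5)(6 7 9)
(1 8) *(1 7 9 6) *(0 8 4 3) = (0 8 7 9 6 1 4 3) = [8, 4, 2, 0, 3, 5, 1, 9, 7, 6]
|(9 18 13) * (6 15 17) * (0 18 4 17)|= 8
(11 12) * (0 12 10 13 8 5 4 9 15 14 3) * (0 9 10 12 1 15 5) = [1, 15, 2, 9, 10, 4, 6, 7, 0, 5, 13, 12, 11, 8, 3, 14] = (0 1 15 14 3 9 5 4 10 13 8)(11 12)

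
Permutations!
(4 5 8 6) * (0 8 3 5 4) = (0 8 6)(3 5) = [8, 1, 2, 5, 4, 3, 0, 7, 6]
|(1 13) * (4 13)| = 3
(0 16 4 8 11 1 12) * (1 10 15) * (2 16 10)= (0 10 15 1 12)(2 16 4 8 11)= [10, 12, 16, 3, 8, 5, 6, 7, 11, 9, 15, 2, 0, 13, 14, 1, 4]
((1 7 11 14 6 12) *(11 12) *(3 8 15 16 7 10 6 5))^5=(1 5 7 11 15 10 3 12 14 16 6 8)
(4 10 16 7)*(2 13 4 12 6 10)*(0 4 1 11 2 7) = (0 4 7 12 6 10 16)(1 11 2 13) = [4, 11, 13, 3, 7, 5, 10, 12, 8, 9, 16, 2, 6, 1, 14, 15, 0]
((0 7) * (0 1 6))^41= (0 7 1 6)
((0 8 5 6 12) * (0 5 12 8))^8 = (12)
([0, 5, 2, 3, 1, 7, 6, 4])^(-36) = [0, 1, 2, 3, 4, 5, 6, 7]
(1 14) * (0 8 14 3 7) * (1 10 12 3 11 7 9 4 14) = (0 8 1 11 7)(3 9 4 14 10 12) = [8, 11, 2, 9, 14, 5, 6, 0, 1, 4, 12, 7, 3, 13, 10]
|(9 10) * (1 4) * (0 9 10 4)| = 4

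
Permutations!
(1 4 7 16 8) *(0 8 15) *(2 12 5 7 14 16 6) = (0 8 1 4 14 16 15)(2 12 5 7 6) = [8, 4, 12, 3, 14, 7, 2, 6, 1, 9, 10, 11, 5, 13, 16, 0, 15]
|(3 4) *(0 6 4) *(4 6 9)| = |(0 9 4 3)| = 4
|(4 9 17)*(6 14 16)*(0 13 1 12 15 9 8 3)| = 30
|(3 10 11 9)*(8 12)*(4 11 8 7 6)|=9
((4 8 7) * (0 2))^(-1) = (0 2)(4 7 8)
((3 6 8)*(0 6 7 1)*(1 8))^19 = ((0 6 1)(3 7 8))^19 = (0 6 1)(3 7 8)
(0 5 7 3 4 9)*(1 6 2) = (0 5 7 3 4 9)(1 6 2) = [5, 6, 1, 4, 9, 7, 2, 3, 8, 0]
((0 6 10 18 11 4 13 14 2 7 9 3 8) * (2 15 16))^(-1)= ((0 6 10 18 11 4 13 14 15 16 2 7 9 3 8))^(-1)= (0 8 3 9 7 2 16 15 14 13 4 11 18 10 6)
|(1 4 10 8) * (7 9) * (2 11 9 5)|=|(1 4 10 8)(2 11 9 7 5)|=20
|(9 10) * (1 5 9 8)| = 5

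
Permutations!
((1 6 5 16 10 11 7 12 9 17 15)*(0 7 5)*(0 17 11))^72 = ((0 7 12 9 11 5 16 10)(1 6 17 15))^72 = (17)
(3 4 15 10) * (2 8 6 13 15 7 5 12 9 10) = (2 8 6 13 15)(3 4 7 5 12 9 10) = [0, 1, 8, 4, 7, 12, 13, 5, 6, 10, 3, 11, 9, 15, 14, 2]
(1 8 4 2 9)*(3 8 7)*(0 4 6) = [4, 7, 9, 8, 2, 5, 0, 3, 6, 1] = (0 4 2 9 1 7 3 8 6)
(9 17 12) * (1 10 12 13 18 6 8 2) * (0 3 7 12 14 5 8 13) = (0 3 7 12 9 17)(1 10 14 5 8 2)(6 13 18) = [3, 10, 1, 7, 4, 8, 13, 12, 2, 17, 14, 11, 9, 18, 5, 15, 16, 0, 6]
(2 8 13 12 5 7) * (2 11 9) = [0, 1, 8, 3, 4, 7, 6, 11, 13, 2, 10, 9, 5, 12] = (2 8 13 12 5 7 11 9)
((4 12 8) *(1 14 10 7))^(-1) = (1 7 10 14)(4 8 12)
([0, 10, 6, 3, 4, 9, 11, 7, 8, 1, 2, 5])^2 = [0, 2, 11, 3, 4, 1, 5, 7, 8, 10, 6, 9]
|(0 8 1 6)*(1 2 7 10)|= 7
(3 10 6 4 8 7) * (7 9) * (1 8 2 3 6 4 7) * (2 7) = (1 8 9)(2 3 10 4 7 6) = [0, 8, 3, 10, 7, 5, 2, 6, 9, 1, 4]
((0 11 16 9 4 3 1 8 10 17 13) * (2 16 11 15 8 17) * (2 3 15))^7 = (0 10 16 1 4 13 8 2 3 9 17 15)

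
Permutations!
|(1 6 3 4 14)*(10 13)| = |(1 6 3 4 14)(10 13)| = 10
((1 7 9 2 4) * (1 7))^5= ((2 4 7 9))^5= (2 4 7 9)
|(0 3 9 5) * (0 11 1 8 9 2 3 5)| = |(0 5 11 1 8 9)(2 3)| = 6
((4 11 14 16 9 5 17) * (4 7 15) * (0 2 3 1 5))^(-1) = ((0 2 3 1 5 17 7 15 4 11 14 16 9))^(-1) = (0 9 16 14 11 4 15 7 17 5 1 3 2)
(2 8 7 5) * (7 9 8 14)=[0, 1, 14, 3, 4, 2, 6, 5, 9, 8, 10, 11, 12, 13, 7]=(2 14 7 5)(8 9)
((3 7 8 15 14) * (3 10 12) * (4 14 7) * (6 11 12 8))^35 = ((3 4 14 10 8 15 7 6 11 12))^35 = (3 15)(4 7)(6 14)(8 12)(10 11)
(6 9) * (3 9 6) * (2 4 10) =[0, 1, 4, 9, 10, 5, 6, 7, 8, 3, 2] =(2 4 10)(3 9)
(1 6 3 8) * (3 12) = (1 6 12 3 8) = [0, 6, 2, 8, 4, 5, 12, 7, 1, 9, 10, 11, 3]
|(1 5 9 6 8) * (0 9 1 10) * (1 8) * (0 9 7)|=|(0 7)(1 5 8 10 9 6)|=6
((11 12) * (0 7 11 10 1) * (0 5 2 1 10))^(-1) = (0 12 11 7)(1 2 5)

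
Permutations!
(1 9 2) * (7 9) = (1 7 9 2) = [0, 7, 1, 3, 4, 5, 6, 9, 8, 2]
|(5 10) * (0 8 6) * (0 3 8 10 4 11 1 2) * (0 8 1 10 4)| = 5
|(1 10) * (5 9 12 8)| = |(1 10)(5 9 12 8)| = 4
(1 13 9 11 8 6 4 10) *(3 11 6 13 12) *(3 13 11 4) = [0, 12, 2, 4, 10, 5, 3, 7, 11, 6, 1, 8, 13, 9] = (1 12 13 9 6 3 4 10)(8 11)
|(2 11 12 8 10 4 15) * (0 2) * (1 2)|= 9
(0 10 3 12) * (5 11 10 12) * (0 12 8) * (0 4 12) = (0 8 4 12)(3 5 11 10) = [8, 1, 2, 5, 12, 11, 6, 7, 4, 9, 3, 10, 0]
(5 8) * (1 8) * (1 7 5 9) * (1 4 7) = (1 8 9 4 7 5) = [0, 8, 2, 3, 7, 1, 6, 5, 9, 4]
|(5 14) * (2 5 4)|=4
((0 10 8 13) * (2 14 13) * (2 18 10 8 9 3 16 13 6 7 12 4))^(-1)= (0 13 16 3 9 10 18 8)(2 4 12 7 6 14)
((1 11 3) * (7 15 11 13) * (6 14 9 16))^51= (1 15)(3 7)(6 16 9 14)(11 13)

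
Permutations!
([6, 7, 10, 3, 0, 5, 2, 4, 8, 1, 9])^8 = [0, 1, 2, 3, 4, 5, 6, 7, 8, 9, 10]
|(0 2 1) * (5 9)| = 6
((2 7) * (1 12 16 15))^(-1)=((1 12 16 15)(2 7))^(-1)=(1 15 16 12)(2 7)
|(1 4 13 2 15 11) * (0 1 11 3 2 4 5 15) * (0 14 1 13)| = |(0 13 4)(1 5 15 3 2 14)| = 6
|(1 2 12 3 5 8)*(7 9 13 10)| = |(1 2 12 3 5 8)(7 9 13 10)| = 12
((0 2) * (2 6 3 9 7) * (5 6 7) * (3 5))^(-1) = (0 2 7)(3 9)(5 6)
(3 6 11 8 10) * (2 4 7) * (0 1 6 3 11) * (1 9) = (0 9 1 6)(2 4 7)(8 10 11) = [9, 6, 4, 3, 7, 5, 0, 2, 10, 1, 11, 8]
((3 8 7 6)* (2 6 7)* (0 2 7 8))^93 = (0 2 6 3)(7 8)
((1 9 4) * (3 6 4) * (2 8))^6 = (1 9 3 6 4)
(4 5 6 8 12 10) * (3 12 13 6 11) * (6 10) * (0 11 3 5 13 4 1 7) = (0 11 5 3 12 6 8 4 13 10 1 7) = [11, 7, 2, 12, 13, 3, 8, 0, 4, 9, 1, 5, 6, 10]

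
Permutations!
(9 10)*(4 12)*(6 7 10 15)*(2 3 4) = (2 3 4 12)(6 7 10 9 15) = [0, 1, 3, 4, 12, 5, 7, 10, 8, 15, 9, 11, 2, 13, 14, 6]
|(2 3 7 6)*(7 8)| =|(2 3 8 7 6)| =5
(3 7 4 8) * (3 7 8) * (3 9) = [0, 1, 2, 8, 9, 5, 6, 4, 7, 3] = (3 8 7 4 9)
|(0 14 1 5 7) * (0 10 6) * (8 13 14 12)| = 10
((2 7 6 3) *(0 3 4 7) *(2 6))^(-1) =(0 2 7 4 6 3)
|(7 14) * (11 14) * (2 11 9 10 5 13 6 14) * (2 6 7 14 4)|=|(14)(2 11 6 4)(5 13 7 9 10)|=20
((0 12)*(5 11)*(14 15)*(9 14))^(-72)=((0 12)(5 11)(9 14 15))^(-72)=(15)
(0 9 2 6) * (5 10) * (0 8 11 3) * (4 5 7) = (0 9 2 6 8 11 3)(4 5 10 7) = [9, 1, 6, 0, 5, 10, 8, 4, 11, 2, 7, 3]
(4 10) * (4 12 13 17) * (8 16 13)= (4 10 12 8 16 13 17)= [0, 1, 2, 3, 10, 5, 6, 7, 16, 9, 12, 11, 8, 17, 14, 15, 13, 4]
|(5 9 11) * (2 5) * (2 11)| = |(11)(2 5 9)| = 3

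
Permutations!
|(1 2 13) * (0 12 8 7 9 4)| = |(0 12 8 7 9 4)(1 2 13)| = 6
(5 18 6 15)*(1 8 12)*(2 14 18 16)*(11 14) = (1 8 12)(2 11 14 18 6 15 5 16) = [0, 8, 11, 3, 4, 16, 15, 7, 12, 9, 10, 14, 1, 13, 18, 5, 2, 17, 6]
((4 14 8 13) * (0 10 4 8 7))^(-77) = ((0 10 4 14 7)(8 13))^(-77) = (0 14 10 7 4)(8 13)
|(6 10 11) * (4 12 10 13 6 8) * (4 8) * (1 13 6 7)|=12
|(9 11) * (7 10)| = 2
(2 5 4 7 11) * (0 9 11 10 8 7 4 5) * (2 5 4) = (0 9 11 5 4 2)(7 10 8) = [9, 1, 0, 3, 2, 4, 6, 10, 7, 11, 8, 5]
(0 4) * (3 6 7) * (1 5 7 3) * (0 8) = (0 4 8)(1 5 7)(3 6) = [4, 5, 2, 6, 8, 7, 3, 1, 0]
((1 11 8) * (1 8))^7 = (1 11)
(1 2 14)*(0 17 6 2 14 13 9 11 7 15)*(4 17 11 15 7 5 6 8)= (0 11 5 6 2 13 9 15)(1 14)(4 17 8)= [11, 14, 13, 3, 17, 6, 2, 7, 4, 15, 10, 5, 12, 9, 1, 0, 16, 8]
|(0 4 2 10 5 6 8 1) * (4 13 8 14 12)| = |(0 13 8 1)(2 10 5 6 14 12 4)| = 28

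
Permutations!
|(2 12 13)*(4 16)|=6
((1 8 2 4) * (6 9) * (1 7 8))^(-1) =(2 8 7 4)(6 9)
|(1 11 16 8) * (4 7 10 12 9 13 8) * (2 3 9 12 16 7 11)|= |(1 2 3 9 13 8)(4 11 7 10 16)|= 30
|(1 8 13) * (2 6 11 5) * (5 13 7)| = 8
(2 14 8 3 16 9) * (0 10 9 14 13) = (0 10 9 2 13)(3 16 14 8) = [10, 1, 13, 16, 4, 5, 6, 7, 3, 2, 9, 11, 12, 0, 8, 15, 14]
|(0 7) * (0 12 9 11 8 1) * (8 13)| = |(0 7 12 9 11 13 8 1)| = 8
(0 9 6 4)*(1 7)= (0 9 6 4)(1 7)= [9, 7, 2, 3, 0, 5, 4, 1, 8, 6]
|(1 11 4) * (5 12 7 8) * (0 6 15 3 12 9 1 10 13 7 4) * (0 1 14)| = 26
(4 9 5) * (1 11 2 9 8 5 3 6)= (1 11 2 9 3 6)(4 8 5)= [0, 11, 9, 6, 8, 4, 1, 7, 5, 3, 10, 2]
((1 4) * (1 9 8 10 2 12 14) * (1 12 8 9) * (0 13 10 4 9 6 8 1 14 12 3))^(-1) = ((0 13 10 2 1 9 6 8 4 14 3))^(-1) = (0 3 14 4 8 6 9 1 2 10 13)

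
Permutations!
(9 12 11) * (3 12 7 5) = (3 12 11 9 7 5) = [0, 1, 2, 12, 4, 3, 6, 5, 8, 7, 10, 9, 11]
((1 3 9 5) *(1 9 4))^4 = (9)(1 3 4)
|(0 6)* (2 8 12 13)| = |(0 6)(2 8 12 13)| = 4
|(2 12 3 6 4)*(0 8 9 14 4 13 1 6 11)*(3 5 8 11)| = 42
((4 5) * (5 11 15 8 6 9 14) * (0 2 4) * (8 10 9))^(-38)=(0 14 10 11 2 5 9 15 4)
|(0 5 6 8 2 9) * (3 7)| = 6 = |(0 5 6 8 2 9)(3 7)|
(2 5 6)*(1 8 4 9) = (1 8 4 9)(2 5 6) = [0, 8, 5, 3, 9, 6, 2, 7, 4, 1]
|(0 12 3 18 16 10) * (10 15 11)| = 8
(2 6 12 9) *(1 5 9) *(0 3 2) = [3, 5, 6, 2, 4, 9, 12, 7, 8, 0, 10, 11, 1] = (0 3 2 6 12 1 5 9)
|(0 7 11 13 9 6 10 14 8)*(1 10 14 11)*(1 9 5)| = 30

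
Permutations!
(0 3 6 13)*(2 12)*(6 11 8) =(0 3 11 8 6 13)(2 12) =[3, 1, 12, 11, 4, 5, 13, 7, 6, 9, 10, 8, 2, 0]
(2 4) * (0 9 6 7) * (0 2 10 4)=(0 9 6 7 2)(4 10)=[9, 1, 0, 3, 10, 5, 7, 2, 8, 6, 4]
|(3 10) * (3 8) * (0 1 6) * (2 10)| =|(0 1 6)(2 10 8 3)| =12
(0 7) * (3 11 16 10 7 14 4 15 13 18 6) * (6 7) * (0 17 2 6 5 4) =(0 14)(2 6 3 11 16 10 5 4 15 13 18 7 17) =[14, 1, 6, 11, 15, 4, 3, 17, 8, 9, 5, 16, 12, 18, 0, 13, 10, 2, 7]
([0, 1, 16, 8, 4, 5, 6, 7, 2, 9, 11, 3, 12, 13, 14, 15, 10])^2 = (2 10 3)(8 16 11)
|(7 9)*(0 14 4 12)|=|(0 14 4 12)(7 9)|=4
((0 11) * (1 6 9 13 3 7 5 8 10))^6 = (1 5 13)(3 6 8)(7 9 10)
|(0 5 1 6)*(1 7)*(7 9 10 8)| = 8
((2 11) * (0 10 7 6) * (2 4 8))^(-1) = (0 6 7 10)(2 8 4 11)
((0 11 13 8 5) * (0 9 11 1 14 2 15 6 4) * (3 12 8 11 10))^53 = ((0 1 14 2 15 6 4)(3 12 8 5 9 10)(11 13))^53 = (0 15 1 6 14 4 2)(3 10 9 5 8 12)(11 13)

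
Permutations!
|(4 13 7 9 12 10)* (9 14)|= 7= |(4 13 7 14 9 12 10)|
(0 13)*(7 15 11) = [13, 1, 2, 3, 4, 5, 6, 15, 8, 9, 10, 7, 12, 0, 14, 11] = (0 13)(7 15 11)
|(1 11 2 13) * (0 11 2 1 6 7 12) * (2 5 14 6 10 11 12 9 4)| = |(0 12)(1 5 14 6 7 9 4 2 13 10 11)| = 22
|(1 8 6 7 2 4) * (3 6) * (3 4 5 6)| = 12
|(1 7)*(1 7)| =1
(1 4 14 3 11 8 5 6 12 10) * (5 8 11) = [0, 4, 2, 5, 14, 6, 12, 7, 8, 9, 1, 11, 10, 13, 3] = (1 4 14 3 5 6 12 10)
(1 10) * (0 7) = (0 7)(1 10) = [7, 10, 2, 3, 4, 5, 6, 0, 8, 9, 1]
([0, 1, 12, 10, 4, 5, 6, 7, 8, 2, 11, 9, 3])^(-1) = [0, 1, 9, 12, 4, 5, 6, 7, 8, 11, 3, 10, 2]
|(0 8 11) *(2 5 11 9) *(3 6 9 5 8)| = 8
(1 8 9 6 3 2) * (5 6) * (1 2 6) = [0, 8, 2, 6, 4, 1, 3, 7, 9, 5] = (1 8 9 5)(3 6)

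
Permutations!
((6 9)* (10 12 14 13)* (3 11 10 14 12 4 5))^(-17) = ((3 11 10 4 5)(6 9)(13 14))^(-17) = (3 4 11 5 10)(6 9)(13 14)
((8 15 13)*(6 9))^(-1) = ((6 9)(8 15 13))^(-1) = (6 9)(8 13 15)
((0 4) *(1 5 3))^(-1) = ((0 4)(1 5 3))^(-1) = (0 4)(1 3 5)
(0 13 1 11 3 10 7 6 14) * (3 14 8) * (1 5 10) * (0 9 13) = (1 11 14 9 13 5 10 7 6 8 3) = [0, 11, 2, 1, 4, 10, 8, 6, 3, 13, 7, 14, 12, 5, 9]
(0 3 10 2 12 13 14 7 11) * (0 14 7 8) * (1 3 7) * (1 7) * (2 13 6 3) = (0 1 2 12 6 3 10 13 7 11 14 8) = [1, 2, 12, 10, 4, 5, 3, 11, 0, 9, 13, 14, 6, 7, 8]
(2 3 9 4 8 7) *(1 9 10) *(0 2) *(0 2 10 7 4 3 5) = (0 10 1 9 3 7 2 5)(4 8) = [10, 9, 5, 7, 8, 0, 6, 2, 4, 3, 1]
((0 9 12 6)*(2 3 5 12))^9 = (0 2 5 6 9 3 12)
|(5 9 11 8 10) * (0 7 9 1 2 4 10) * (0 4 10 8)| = |(0 7 9 11)(1 2 10 5)(4 8)| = 4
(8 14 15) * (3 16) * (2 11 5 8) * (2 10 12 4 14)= (2 11 5 8)(3 16)(4 14 15 10 12)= [0, 1, 11, 16, 14, 8, 6, 7, 2, 9, 12, 5, 4, 13, 15, 10, 3]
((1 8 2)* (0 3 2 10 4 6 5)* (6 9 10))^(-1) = (0 5 6 8 1 2 3)(4 10 9)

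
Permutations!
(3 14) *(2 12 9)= (2 12 9)(3 14)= [0, 1, 12, 14, 4, 5, 6, 7, 8, 2, 10, 11, 9, 13, 3]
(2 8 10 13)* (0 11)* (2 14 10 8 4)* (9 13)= (0 11)(2 4)(9 13 14 10)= [11, 1, 4, 3, 2, 5, 6, 7, 8, 13, 9, 0, 12, 14, 10]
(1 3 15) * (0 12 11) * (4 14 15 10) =[12, 3, 2, 10, 14, 5, 6, 7, 8, 9, 4, 0, 11, 13, 15, 1] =(0 12 11)(1 3 10 4 14 15)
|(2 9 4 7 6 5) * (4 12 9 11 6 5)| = 6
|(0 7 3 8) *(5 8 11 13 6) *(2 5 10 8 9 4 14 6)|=13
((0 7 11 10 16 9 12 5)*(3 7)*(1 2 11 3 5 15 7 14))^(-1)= (0 5)(1 14 3 7 15 12 9 16 10 11 2)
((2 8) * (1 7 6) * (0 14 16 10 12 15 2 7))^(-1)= ((0 14 16 10 12 15 2 8 7 6 1))^(-1)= (0 1 6 7 8 2 15 12 10 16 14)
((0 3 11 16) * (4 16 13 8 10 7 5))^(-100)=((0 3 11 13 8 10 7 5 4 16))^(-100)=(16)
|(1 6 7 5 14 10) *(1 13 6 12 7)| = 8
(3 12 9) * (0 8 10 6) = (0 8 10 6)(3 12 9) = [8, 1, 2, 12, 4, 5, 0, 7, 10, 3, 6, 11, 9]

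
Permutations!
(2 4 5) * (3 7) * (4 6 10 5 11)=[0, 1, 6, 7, 11, 2, 10, 3, 8, 9, 5, 4]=(2 6 10 5)(3 7)(4 11)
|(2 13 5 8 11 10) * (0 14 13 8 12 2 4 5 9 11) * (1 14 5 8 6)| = |(0 5 12 2 6 1 14 13 9 11 10 4 8)| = 13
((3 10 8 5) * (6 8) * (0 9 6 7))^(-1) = ((0 9 6 8 5 3 10 7))^(-1) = (0 7 10 3 5 8 6 9)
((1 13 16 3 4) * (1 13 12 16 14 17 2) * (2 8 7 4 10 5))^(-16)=((1 12 16 3 10 5 2)(4 13 14 17 8 7))^(-16)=(1 5 3 12 2 10 16)(4 14 8)(7 13 17)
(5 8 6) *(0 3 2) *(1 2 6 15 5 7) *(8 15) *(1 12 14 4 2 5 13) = (0 3 6 7 12 14 4 2)(1 5 15 13) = [3, 5, 0, 6, 2, 15, 7, 12, 8, 9, 10, 11, 14, 1, 4, 13]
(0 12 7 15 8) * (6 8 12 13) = [13, 1, 2, 3, 4, 5, 8, 15, 0, 9, 10, 11, 7, 6, 14, 12] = (0 13 6 8)(7 15 12)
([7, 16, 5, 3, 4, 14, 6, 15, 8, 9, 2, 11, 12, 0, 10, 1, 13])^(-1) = [13, 15, 10, 3, 4, 2, 6, 0, 8, 9, 14, 11, 12, 16, 5, 7, 1]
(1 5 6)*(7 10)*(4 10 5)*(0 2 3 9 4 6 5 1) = (0 2 3 9 4 10 7 1 6) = [2, 6, 3, 9, 10, 5, 0, 1, 8, 4, 7]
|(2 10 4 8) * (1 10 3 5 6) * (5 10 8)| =8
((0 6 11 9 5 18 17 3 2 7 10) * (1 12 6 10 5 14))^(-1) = (0 10)(1 14 9 11 6 12)(2 3 17 18 5 7)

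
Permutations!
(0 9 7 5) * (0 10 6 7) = (0 9)(5 10 6 7) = [9, 1, 2, 3, 4, 10, 7, 5, 8, 0, 6]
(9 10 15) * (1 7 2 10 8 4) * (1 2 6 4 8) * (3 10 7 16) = [0, 16, 7, 10, 2, 5, 4, 6, 8, 1, 15, 11, 12, 13, 14, 9, 3] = (1 16 3 10 15 9)(2 7 6 4)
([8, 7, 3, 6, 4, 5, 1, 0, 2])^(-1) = (0 7 1 6 3 2 8)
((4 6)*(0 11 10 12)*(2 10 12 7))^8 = ((0 11 12)(2 10 7)(4 6))^8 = (0 12 11)(2 7 10)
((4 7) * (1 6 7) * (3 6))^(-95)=((1 3 6 7 4))^(-95)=(7)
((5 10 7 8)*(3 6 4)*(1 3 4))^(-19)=(1 6 3)(5 10 7 8)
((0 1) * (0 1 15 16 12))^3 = ((0 15 16 12))^3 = (0 12 16 15)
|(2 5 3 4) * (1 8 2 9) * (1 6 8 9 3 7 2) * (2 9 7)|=10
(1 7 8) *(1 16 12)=(1 7 8 16 12)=[0, 7, 2, 3, 4, 5, 6, 8, 16, 9, 10, 11, 1, 13, 14, 15, 12]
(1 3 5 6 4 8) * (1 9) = (1 3 5 6 4 8 9) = [0, 3, 2, 5, 8, 6, 4, 7, 9, 1]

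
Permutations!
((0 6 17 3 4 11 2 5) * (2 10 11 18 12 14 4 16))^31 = (0 3 5 17 2 6 16)(4 14 12 18)(10 11)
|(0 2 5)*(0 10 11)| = |(0 2 5 10 11)| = 5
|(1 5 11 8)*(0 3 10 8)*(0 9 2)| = 9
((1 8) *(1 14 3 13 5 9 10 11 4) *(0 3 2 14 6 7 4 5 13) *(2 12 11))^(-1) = (0 3)(1 4 7 6 8)(2 10 9 5 11 12 14)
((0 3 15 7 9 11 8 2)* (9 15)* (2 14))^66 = ((0 3 9 11 8 14 2)(7 15))^66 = (15)(0 11 2 9 14 3 8)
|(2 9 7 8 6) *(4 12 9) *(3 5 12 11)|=|(2 4 11 3 5 12 9 7 8 6)|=10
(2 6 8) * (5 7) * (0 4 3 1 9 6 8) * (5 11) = (0 4 3 1 9 6)(2 8)(5 7 11) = [4, 9, 8, 1, 3, 7, 0, 11, 2, 6, 10, 5]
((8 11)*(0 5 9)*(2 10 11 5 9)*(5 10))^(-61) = (0 9)(2 5)(8 11 10)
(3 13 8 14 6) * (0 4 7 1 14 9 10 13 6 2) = (0 4 7 1 14 2)(3 6)(8 9 10 13) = [4, 14, 0, 6, 7, 5, 3, 1, 9, 10, 13, 11, 12, 8, 2]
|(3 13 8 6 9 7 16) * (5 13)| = 8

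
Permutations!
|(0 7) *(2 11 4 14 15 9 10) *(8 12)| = |(0 7)(2 11 4 14 15 9 10)(8 12)| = 14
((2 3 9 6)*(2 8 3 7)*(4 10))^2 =(10)(3 6)(8 9)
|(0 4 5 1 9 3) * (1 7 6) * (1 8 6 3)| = 10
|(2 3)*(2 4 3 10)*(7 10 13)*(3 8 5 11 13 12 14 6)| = |(2 12 14 6 3 4 8 5 11 13 7 10)| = 12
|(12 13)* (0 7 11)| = |(0 7 11)(12 13)| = 6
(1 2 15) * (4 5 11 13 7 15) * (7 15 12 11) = (1 2 4 5 7 12 11 13 15) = [0, 2, 4, 3, 5, 7, 6, 12, 8, 9, 10, 13, 11, 15, 14, 1]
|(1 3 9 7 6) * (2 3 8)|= 7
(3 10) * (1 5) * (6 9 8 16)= (1 5)(3 10)(6 9 8 16)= [0, 5, 2, 10, 4, 1, 9, 7, 16, 8, 3, 11, 12, 13, 14, 15, 6]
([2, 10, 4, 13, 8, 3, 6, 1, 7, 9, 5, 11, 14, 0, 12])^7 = (0 5 7 2 3 1 4 13 10 8)(12 14)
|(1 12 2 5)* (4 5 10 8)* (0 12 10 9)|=|(0 12 2 9)(1 10 8 4 5)|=20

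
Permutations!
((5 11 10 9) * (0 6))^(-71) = (0 6)(5 11 10 9)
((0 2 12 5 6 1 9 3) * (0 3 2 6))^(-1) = ((0 6 1 9 2 12 5))^(-1) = (0 5 12 2 9 1 6)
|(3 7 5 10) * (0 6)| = 4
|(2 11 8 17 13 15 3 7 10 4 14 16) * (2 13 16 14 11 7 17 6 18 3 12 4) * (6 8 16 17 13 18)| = 24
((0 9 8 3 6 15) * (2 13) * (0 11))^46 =(0 6 9 15 8 11 3)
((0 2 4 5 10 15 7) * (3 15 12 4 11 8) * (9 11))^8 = (15)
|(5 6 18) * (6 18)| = 2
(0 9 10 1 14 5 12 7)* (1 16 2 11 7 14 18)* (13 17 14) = (0 9 10 16 2 11 7)(1 18)(5 12 13 17 14) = [9, 18, 11, 3, 4, 12, 6, 0, 8, 10, 16, 7, 13, 17, 5, 15, 2, 14, 1]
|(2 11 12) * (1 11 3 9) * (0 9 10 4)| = |(0 9 1 11 12 2 3 10 4)| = 9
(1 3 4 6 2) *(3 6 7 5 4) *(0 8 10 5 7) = (0 8 10 5 4)(1 6 2) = [8, 6, 1, 3, 0, 4, 2, 7, 10, 9, 5]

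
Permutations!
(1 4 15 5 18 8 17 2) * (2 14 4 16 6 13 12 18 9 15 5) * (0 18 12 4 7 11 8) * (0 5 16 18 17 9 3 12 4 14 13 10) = (0 17 13 14 7 11 8 9 15 2 1 18 5 3 12 4 16 6 10) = [17, 18, 1, 12, 16, 3, 10, 11, 9, 15, 0, 8, 4, 14, 7, 2, 6, 13, 5]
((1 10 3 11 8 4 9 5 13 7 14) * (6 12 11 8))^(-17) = (1 8 5 14 3 9 7 10 4 13)(6 12 11)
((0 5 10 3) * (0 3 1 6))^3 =(0 1 5 6 10)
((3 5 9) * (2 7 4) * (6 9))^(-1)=((2 7 4)(3 5 6 9))^(-1)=(2 4 7)(3 9 6 5)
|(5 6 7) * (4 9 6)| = 5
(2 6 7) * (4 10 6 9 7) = (2 9 7)(4 10 6) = [0, 1, 9, 3, 10, 5, 4, 2, 8, 7, 6]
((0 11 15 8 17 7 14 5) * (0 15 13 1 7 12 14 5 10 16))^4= (0 7 17 16 1 8 10 13 15 14 11 5 12)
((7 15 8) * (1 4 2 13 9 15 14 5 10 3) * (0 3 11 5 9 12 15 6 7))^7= ((0 3 1 4 2 13 12 15 8)(5 10 11)(6 7 14 9))^7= (0 15 13 4 3 8 12 2 1)(5 10 11)(6 9 14 7)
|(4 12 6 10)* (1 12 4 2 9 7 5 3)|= 9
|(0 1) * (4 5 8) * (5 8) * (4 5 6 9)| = 10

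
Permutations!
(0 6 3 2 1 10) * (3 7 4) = [6, 10, 1, 2, 3, 5, 7, 4, 8, 9, 0] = (0 6 7 4 3 2 1 10)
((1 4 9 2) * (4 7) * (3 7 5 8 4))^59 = ((1 5 8 4 9 2)(3 7))^59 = (1 2 9 4 8 5)(3 7)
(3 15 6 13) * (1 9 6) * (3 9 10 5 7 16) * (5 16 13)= (1 10 16 3 15)(5 7 13 9 6)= [0, 10, 2, 15, 4, 7, 5, 13, 8, 6, 16, 11, 12, 9, 14, 1, 3]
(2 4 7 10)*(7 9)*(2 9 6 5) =(2 4 6 5)(7 10 9) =[0, 1, 4, 3, 6, 2, 5, 10, 8, 7, 9]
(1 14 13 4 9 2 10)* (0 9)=[9, 14, 10, 3, 0, 5, 6, 7, 8, 2, 1, 11, 12, 4, 13]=(0 9 2 10 1 14 13 4)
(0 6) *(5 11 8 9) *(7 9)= (0 6)(5 11 8 7 9)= [6, 1, 2, 3, 4, 11, 0, 9, 7, 5, 10, 8]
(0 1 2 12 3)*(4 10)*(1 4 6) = (0 4 10 6 1 2 12 3) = [4, 2, 12, 0, 10, 5, 1, 7, 8, 9, 6, 11, 3]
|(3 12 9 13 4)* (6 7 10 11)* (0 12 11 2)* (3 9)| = |(0 12 3 11 6 7 10 2)(4 9 13)| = 24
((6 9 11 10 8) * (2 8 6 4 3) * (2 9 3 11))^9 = ((2 8 4 11 10 6 3 9))^9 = (2 8 4 11 10 6 3 9)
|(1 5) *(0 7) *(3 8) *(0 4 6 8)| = |(0 7 4 6 8 3)(1 5)| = 6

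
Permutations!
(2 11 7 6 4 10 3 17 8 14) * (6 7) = (2 11 6 4 10 3 17 8 14) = [0, 1, 11, 17, 10, 5, 4, 7, 14, 9, 3, 6, 12, 13, 2, 15, 16, 8]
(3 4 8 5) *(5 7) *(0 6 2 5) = (0 6 2 5 3 4 8 7) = [6, 1, 5, 4, 8, 3, 2, 0, 7]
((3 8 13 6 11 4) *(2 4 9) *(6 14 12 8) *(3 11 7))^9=(2 4 11 9)(8 13 14 12)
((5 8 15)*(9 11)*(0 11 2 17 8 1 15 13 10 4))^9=((0 11 9 2 17 8 13 10 4)(1 15 5))^9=(17)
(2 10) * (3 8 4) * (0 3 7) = [3, 1, 10, 8, 7, 5, 6, 0, 4, 9, 2] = (0 3 8 4 7)(2 10)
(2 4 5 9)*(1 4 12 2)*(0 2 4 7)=[2, 7, 12, 3, 5, 9, 6, 0, 8, 1, 10, 11, 4]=(0 2 12 4 5 9 1 7)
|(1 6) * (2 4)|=2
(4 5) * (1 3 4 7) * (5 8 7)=[0, 3, 2, 4, 8, 5, 6, 1, 7]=(1 3 4 8 7)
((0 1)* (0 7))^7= (0 1 7)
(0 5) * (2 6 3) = [5, 1, 6, 2, 4, 0, 3] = (0 5)(2 6 3)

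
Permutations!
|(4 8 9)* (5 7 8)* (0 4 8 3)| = |(0 4 5 7 3)(8 9)| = 10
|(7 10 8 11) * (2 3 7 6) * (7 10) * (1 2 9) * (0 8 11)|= 14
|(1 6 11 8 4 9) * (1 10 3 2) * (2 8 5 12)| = |(1 6 11 5 12 2)(3 8 4 9 10)| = 30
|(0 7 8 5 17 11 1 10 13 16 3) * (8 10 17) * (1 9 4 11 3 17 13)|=|(0 7 10 1 13 16 17 3)(4 11 9)(5 8)|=24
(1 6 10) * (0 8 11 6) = (0 8 11 6 10 1) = [8, 0, 2, 3, 4, 5, 10, 7, 11, 9, 1, 6]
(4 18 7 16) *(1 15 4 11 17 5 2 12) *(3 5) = [0, 15, 12, 5, 18, 2, 6, 16, 8, 9, 10, 17, 1, 13, 14, 4, 11, 3, 7] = (1 15 4 18 7 16 11 17 3 5 2 12)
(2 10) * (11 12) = (2 10)(11 12) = [0, 1, 10, 3, 4, 5, 6, 7, 8, 9, 2, 12, 11]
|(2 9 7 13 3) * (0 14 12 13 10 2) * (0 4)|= |(0 14 12 13 3 4)(2 9 7 10)|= 12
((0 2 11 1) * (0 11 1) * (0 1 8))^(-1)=(0 8 2)(1 11)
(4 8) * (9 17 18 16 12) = (4 8)(9 17 18 16 12) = [0, 1, 2, 3, 8, 5, 6, 7, 4, 17, 10, 11, 9, 13, 14, 15, 12, 18, 16]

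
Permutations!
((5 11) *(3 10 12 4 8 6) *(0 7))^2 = (3 12 8)(4 6 10)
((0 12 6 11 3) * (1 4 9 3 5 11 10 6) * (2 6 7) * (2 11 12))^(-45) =((0 2 6 10 7 11 5 12 1 4 9 3))^(-45) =(0 10 5 4)(1 3 6 11)(2 7 12 9)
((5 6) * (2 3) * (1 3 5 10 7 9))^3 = ((1 3 2 5 6 10 7 9))^3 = (1 5 7 3 6 9 2 10)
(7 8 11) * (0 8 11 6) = (0 8 6)(7 11) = [8, 1, 2, 3, 4, 5, 0, 11, 6, 9, 10, 7]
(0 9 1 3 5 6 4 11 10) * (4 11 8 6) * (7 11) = (0 9 1 3 5 4 8 6 7 11 10) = [9, 3, 2, 5, 8, 4, 7, 11, 6, 1, 0, 10]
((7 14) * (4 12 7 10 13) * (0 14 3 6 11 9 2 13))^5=((0 14 10)(2 13 4 12 7 3 6 11 9))^5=(0 10 14)(2 3 13 6 4 11 12 9 7)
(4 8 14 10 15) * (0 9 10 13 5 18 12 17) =(0 9 10 15 4 8 14 13 5 18 12 17) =[9, 1, 2, 3, 8, 18, 6, 7, 14, 10, 15, 11, 17, 5, 13, 4, 16, 0, 12]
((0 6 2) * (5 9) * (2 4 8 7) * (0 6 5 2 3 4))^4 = ((0 5 9 2 6)(3 4 8 7))^4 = (0 6 2 9 5)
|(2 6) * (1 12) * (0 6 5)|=4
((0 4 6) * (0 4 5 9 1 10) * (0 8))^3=((0 5 9 1 10 8)(4 6))^3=(0 1)(4 6)(5 10)(8 9)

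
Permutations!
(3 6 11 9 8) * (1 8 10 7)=(1 8 3 6 11 9 10 7)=[0, 8, 2, 6, 4, 5, 11, 1, 3, 10, 7, 9]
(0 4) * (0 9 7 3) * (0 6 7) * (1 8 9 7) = (0 4 7 3 6 1 8 9) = [4, 8, 2, 6, 7, 5, 1, 3, 9, 0]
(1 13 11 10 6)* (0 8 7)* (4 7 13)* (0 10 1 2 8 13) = (0 13 11 1 4 7 10 6 2 8) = [13, 4, 8, 3, 7, 5, 2, 10, 0, 9, 6, 1, 12, 11]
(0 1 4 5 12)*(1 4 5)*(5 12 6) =[4, 12, 2, 3, 1, 6, 5, 7, 8, 9, 10, 11, 0] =(0 4 1 12)(5 6)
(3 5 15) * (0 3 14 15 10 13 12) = (0 3 5 10 13 12)(14 15) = [3, 1, 2, 5, 4, 10, 6, 7, 8, 9, 13, 11, 0, 12, 15, 14]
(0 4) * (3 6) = (0 4)(3 6) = [4, 1, 2, 6, 0, 5, 3]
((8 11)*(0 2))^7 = ((0 2)(8 11))^7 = (0 2)(8 11)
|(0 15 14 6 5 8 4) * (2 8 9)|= |(0 15 14 6 5 9 2 8 4)|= 9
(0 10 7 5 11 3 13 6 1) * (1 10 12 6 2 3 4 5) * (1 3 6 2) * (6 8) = (0 12 2 8 6 10 7 3 13 1)(4 5 11) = [12, 0, 8, 13, 5, 11, 10, 3, 6, 9, 7, 4, 2, 1]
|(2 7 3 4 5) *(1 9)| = 10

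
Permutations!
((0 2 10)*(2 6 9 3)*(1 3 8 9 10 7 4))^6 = ((0 6 10)(1 3 2 7 4)(8 9))^6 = (10)(1 3 2 7 4)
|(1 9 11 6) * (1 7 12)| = 6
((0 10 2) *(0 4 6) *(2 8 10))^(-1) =((0 2 4 6)(8 10))^(-1) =(0 6 4 2)(8 10)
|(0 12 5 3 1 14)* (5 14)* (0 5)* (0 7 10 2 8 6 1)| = |(0 12 14 5 3)(1 7 10 2 8 6)| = 30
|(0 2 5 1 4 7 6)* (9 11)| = |(0 2 5 1 4 7 6)(9 11)| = 14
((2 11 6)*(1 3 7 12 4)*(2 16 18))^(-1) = (1 4 12 7 3)(2 18 16 6 11)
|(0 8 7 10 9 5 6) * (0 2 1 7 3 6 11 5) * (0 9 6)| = 30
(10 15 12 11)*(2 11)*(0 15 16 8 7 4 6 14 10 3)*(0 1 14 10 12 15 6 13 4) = (0 6 10 16 8 7)(1 14 12 2 11 3)(4 13) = [6, 14, 11, 1, 13, 5, 10, 0, 7, 9, 16, 3, 2, 4, 12, 15, 8]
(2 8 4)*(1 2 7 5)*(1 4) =(1 2 8)(4 7 5) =[0, 2, 8, 3, 7, 4, 6, 5, 1]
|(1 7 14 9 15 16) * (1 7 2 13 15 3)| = 9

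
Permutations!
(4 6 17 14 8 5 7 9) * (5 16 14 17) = (17)(4 6 5 7 9)(8 16 14) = [0, 1, 2, 3, 6, 7, 5, 9, 16, 4, 10, 11, 12, 13, 8, 15, 14, 17]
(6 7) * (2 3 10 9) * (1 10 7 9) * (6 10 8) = (1 8 6 9 2 3 7 10) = [0, 8, 3, 7, 4, 5, 9, 10, 6, 2, 1]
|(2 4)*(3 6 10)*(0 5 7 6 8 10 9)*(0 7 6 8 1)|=18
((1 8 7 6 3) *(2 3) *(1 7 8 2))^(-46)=((8)(1 2 3 7 6))^(-46)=(8)(1 6 7 3 2)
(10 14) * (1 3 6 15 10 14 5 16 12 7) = (1 3 6 15 10 5 16 12 7) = [0, 3, 2, 6, 4, 16, 15, 1, 8, 9, 5, 11, 7, 13, 14, 10, 12]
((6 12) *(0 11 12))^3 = (0 6 12 11)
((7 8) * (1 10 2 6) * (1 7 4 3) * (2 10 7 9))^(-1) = (10)(1 3 4 8 7)(2 9 6)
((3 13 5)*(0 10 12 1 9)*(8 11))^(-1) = ((0 10 12 1 9)(3 13 5)(8 11))^(-1) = (0 9 1 12 10)(3 5 13)(8 11)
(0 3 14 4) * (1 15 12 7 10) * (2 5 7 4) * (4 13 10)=[3, 15, 5, 14, 0, 7, 6, 4, 8, 9, 1, 11, 13, 10, 2, 12]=(0 3 14 2 5 7 4)(1 15 12 13 10)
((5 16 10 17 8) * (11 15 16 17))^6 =((5 17 8)(10 11 15 16))^6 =(17)(10 15)(11 16)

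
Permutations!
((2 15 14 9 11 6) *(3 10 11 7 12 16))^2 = ((2 15 14 9 7 12 16 3 10 11 6))^2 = (2 14 7 16 10 6 15 9 12 3 11)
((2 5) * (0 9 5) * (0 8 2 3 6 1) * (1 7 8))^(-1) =(0 1 2 8 7 6 3 5 9)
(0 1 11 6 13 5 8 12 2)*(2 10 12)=(0 1 11 6 13 5 8 2)(10 12)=[1, 11, 0, 3, 4, 8, 13, 7, 2, 9, 12, 6, 10, 5]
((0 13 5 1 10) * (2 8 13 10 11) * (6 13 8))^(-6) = ((0 10)(1 11 2 6 13 5))^(-6) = (13)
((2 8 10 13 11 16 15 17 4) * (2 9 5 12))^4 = ((2 8 10 13 11 16 15 17 4 9 5 12))^4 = (2 11 4)(5 10 15)(8 16 9)(12 13 17)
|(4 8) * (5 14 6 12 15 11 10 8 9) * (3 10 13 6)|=|(3 10 8 4 9 5 14)(6 12 15 11 13)|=35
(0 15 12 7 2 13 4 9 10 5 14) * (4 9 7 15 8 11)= (0 8 11 4 7 2 13 9 10 5 14)(12 15)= [8, 1, 13, 3, 7, 14, 6, 2, 11, 10, 5, 4, 15, 9, 0, 12]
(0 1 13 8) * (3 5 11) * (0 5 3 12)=(0 1 13 8 5 11 12)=[1, 13, 2, 3, 4, 11, 6, 7, 5, 9, 10, 12, 0, 8]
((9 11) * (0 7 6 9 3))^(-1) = ((0 7 6 9 11 3))^(-1) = (0 3 11 9 6 7)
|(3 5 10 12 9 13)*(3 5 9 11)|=|(3 9 13 5 10 12 11)|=7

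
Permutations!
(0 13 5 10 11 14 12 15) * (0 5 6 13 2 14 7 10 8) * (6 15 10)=(0 2 14 12 10 11 7 6 13 15 5 8)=[2, 1, 14, 3, 4, 8, 13, 6, 0, 9, 11, 7, 10, 15, 12, 5]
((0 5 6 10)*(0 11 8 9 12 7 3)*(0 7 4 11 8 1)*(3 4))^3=(0 10 12 4)(1 6 9 7)(3 11 5 8)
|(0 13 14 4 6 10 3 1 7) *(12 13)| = 10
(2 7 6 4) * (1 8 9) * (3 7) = (1 8 9)(2 3 7 6 4) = [0, 8, 3, 7, 2, 5, 4, 6, 9, 1]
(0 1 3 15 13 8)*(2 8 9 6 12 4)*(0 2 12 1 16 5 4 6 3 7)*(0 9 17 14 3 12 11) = (0 16 5 4 11)(1 7 9 12 6)(2 8)(3 15 13 17 14) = [16, 7, 8, 15, 11, 4, 1, 9, 2, 12, 10, 0, 6, 17, 3, 13, 5, 14]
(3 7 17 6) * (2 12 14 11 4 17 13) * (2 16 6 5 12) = [0, 1, 2, 7, 17, 12, 3, 13, 8, 9, 10, 4, 14, 16, 11, 15, 6, 5] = (3 7 13 16 6)(4 17 5 12 14 11)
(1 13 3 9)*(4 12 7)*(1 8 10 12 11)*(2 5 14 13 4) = (1 4 11)(2 5 14 13 3 9 8 10 12 7) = [0, 4, 5, 9, 11, 14, 6, 2, 10, 8, 12, 1, 7, 3, 13]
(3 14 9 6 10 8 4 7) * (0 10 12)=[10, 1, 2, 14, 7, 5, 12, 3, 4, 6, 8, 11, 0, 13, 9]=(0 10 8 4 7 3 14 9 6 12)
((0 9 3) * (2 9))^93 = (0 2 9 3)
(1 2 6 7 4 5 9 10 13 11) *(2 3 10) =(1 3 10 13 11)(2 6 7 4 5 9) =[0, 3, 6, 10, 5, 9, 7, 4, 8, 2, 13, 1, 12, 11]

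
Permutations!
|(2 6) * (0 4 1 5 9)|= 10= |(0 4 1 5 9)(2 6)|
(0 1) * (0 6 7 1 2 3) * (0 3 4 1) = (0 2 4 1 6 7) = [2, 6, 4, 3, 1, 5, 7, 0]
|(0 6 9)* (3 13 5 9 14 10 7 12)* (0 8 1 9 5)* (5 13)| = 9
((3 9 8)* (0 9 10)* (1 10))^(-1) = (0 10 1 3 8 9)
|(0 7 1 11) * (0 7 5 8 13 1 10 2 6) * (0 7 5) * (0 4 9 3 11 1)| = |(0 4 9 3 11 5 8 13)(2 6 7 10)| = 8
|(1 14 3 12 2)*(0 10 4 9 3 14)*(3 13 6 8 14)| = |(0 10 4 9 13 6 8 14 3 12 2 1)| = 12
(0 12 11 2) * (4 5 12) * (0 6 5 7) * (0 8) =(0 4 7 8)(2 6 5 12 11) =[4, 1, 6, 3, 7, 12, 5, 8, 0, 9, 10, 2, 11]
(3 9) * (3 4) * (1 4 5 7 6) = [0, 4, 2, 9, 3, 7, 1, 6, 8, 5] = (1 4 3 9 5 7 6)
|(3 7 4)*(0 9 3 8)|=6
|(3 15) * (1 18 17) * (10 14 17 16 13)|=|(1 18 16 13 10 14 17)(3 15)|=14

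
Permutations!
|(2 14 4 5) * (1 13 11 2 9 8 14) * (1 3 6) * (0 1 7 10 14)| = 14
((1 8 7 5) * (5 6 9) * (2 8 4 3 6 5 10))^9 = (1 5 7 8 2 10 9 6 3 4)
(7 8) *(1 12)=(1 12)(7 8)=[0, 12, 2, 3, 4, 5, 6, 8, 7, 9, 10, 11, 1]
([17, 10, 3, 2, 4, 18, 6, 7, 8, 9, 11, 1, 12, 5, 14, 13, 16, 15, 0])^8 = (0 15 5)(1 11 10)(13 18 17)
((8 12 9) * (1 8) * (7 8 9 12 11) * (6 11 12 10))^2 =((1 9)(6 11 7 8 12 10))^2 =(6 7 12)(8 10 11)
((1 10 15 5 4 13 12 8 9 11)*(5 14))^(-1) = ((1 10 15 14 5 4 13 12 8 9 11))^(-1) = (1 11 9 8 12 13 4 5 14 15 10)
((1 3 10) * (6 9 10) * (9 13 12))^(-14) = (13)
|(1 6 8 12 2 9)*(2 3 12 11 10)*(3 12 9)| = |(12)(1 6 8 11 10 2 3 9)| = 8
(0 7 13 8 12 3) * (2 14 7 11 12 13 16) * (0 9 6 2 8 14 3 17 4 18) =[11, 1, 3, 9, 18, 5, 2, 16, 13, 6, 10, 12, 17, 14, 7, 15, 8, 4, 0] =(0 11 12 17 4 18)(2 3 9 6)(7 16 8 13 14)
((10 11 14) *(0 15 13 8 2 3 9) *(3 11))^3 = (0 8 14 9 13 11 3 15 2 10)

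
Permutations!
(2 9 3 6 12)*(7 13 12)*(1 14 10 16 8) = (1 14 10 16 8)(2 9 3 6 7 13 12) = [0, 14, 9, 6, 4, 5, 7, 13, 1, 3, 16, 11, 2, 12, 10, 15, 8]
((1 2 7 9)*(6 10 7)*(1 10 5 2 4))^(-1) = (1 4)(2 5 6)(7 10 9)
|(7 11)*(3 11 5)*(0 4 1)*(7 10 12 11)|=|(0 4 1)(3 7 5)(10 12 11)|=3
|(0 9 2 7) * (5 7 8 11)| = |(0 9 2 8 11 5 7)| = 7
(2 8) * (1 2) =(1 2 8) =[0, 2, 8, 3, 4, 5, 6, 7, 1]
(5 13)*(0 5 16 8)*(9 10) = (0 5 13 16 8)(9 10) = [5, 1, 2, 3, 4, 13, 6, 7, 0, 10, 9, 11, 12, 16, 14, 15, 8]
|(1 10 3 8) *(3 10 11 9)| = |(1 11 9 3 8)| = 5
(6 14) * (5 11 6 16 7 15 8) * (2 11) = (2 11 6 14 16 7 15 8 5) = [0, 1, 11, 3, 4, 2, 14, 15, 5, 9, 10, 6, 12, 13, 16, 8, 7]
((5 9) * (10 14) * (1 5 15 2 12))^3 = (1 15)(2 5)(9 12)(10 14)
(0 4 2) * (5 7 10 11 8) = (0 4 2)(5 7 10 11 8) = [4, 1, 0, 3, 2, 7, 6, 10, 5, 9, 11, 8]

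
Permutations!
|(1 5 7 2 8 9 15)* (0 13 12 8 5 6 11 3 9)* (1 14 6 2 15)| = |(0 13 12 8)(1 2 5 7 15 14 6 11 3 9)| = 20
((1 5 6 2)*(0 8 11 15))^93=(0 8 11 15)(1 5 6 2)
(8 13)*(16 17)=(8 13)(16 17)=[0, 1, 2, 3, 4, 5, 6, 7, 13, 9, 10, 11, 12, 8, 14, 15, 17, 16]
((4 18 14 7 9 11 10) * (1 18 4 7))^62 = (1 14 18)(7 11)(9 10)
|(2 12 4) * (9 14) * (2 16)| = 4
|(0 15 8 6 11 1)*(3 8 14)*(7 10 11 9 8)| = 24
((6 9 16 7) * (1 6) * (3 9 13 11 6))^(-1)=(1 7 16 9 3)(6 11 13)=((1 3 9 16 7)(6 13 11))^(-1)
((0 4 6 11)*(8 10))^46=((0 4 6 11)(8 10))^46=(0 6)(4 11)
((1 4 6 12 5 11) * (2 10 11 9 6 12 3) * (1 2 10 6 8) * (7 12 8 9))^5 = ((1 4 8)(2 6 3 10 11)(5 7 12))^5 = (1 8 4)(5 12 7)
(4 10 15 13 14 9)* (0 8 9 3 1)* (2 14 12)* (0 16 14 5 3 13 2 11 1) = [8, 16, 5, 0, 10, 3, 6, 7, 9, 4, 15, 1, 11, 12, 13, 2, 14] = (0 8 9 4 10 15 2 5 3)(1 16 14 13 12 11)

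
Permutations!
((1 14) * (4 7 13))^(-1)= ((1 14)(4 7 13))^(-1)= (1 14)(4 13 7)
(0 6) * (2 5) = (0 6)(2 5) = [6, 1, 5, 3, 4, 2, 0]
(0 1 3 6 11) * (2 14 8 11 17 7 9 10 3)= [1, 2, 14, 6, 4, 5, 17, 9, 11, 10, 3, 0, 12, 13, 8, 15, 16, 7]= (0 1 2 14 8 11)(3 6 17 7 9 10)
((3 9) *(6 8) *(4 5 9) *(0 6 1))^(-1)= ((0 6 8 1)(3 4 5 9))^(-1)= (0 1 8 6)(3 9 5 4)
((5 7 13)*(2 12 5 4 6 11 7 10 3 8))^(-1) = (2 8 3 10 5 12)(4 13 7 11 6)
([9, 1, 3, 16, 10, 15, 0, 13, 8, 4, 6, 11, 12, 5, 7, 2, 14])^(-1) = (0 6 10 4 9)(2 15 5 13 7 14 16 3)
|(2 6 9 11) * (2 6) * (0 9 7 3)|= 6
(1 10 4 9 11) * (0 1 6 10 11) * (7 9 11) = (0 1 7 9)(4 11 6 10) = [1, 7, 2, 3, 11, 5, 10, 9, 8, 0, 4, 6]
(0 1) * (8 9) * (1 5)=[5, 0, 2, 3, 4, 1, 6, 7, 9, 8]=(0 5 1)(8 9)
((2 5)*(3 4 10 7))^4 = (10)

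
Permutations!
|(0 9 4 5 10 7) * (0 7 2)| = 6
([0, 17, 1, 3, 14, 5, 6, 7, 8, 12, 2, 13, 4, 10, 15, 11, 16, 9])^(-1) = [0, 2, 10, 3, 12, 5, 6, 7, 8, 17, 13, 15, 9, 11, 4, 14, 16, 1]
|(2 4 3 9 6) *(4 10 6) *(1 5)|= 6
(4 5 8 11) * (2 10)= (2 10)(4 5 8 11)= [0, 1, 10, 3, 5, 8, 6, 7, 11, 9, 2, 4]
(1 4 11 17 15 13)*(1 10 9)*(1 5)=(1 4 11 17 15 13 10 9 5)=[0, 4, 2, 3, 11, 1, 6, 7, 8, 5, 9, 17, 12, 10, 14, 13, 16, 15]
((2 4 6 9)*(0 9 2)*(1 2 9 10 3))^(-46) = (0 3 2 6)(1 4 9 10)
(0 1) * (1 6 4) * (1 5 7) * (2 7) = (0 6 4 5 2 7 1) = [6, 0, 7, 3, 5, 2, 4, 1]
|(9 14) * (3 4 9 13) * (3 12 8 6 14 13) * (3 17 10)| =10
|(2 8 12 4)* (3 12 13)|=|(2 8 13 3 12 4)|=6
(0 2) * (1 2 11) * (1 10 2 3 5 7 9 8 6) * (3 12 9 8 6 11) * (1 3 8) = (0 8 11 10 2)(1 12 9 6 3 5 7) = [8, 12, 0, 5, 4, 7, 3, 1, 11, 6, 2, 10, 9]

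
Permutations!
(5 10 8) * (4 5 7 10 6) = [0, 1, 2, 3, 5, 6, 4, 10, 7, 9, 8] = (4 5 6)(7 10 8)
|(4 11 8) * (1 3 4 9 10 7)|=8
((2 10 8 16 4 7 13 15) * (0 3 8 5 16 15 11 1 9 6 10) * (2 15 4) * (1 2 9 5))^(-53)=(0 4 11 3 7 2 8 13)(1 5 16 9 6 10)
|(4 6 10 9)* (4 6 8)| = |(4 8)(6 10 9)| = 6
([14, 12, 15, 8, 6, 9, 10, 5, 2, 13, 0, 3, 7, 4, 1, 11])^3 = (0 12 9 6 14 7 13 10 1 5 4)(2 3 15 8 11)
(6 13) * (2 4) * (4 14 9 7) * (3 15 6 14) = [0, 1, 3, 15, 2, 5, 13, 4, 8, 7, 10, 11, 12, 14, 9, 6] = (2 3 15 6 13 14 9 7 4)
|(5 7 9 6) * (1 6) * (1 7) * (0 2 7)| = 12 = |(0 2 7 9)(1 6 5)|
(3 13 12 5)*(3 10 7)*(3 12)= (3 13)(5 10 7 12)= [0, 1, 2, 13, 4, 10, 6, 12, 8, 9, 7, 11, 5, 3]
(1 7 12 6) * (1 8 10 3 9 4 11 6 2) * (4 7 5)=(1 5 4 11 6 8 10 3 9 7 12 2)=[0, 5, 1, 9, 11, 4, 8, 12, 10, 7, 3, 6, 2]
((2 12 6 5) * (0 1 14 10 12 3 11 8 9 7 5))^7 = (0 1 14 10 12 6)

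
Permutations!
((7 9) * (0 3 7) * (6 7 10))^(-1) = (0 9 7 6 10 3)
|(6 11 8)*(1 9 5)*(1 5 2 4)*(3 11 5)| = |(1 9 2 4)(3 11 8 6 5)| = 20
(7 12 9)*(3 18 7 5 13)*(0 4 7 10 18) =(0 4 7 12 9 5 13 3)(10 18) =[4, 1, 2, 0, 7, 13, 6, 12, 8, 5, 18, 11, 9, 3, 14, 15, 16, 17, 10]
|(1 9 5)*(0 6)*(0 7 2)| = 12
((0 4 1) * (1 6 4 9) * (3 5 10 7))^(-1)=(0 1 9)(3 7 10 5)(4 6)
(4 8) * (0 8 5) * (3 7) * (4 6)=(0 8 6 4 5)(3 7)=[8, 1, 2, 7, 5, 0, 4, 3, 6]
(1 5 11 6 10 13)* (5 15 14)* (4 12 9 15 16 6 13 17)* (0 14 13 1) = [14, 16, 2, 3, 12, 11, 10, 7, 8, 15, 17, 1, 9, 0, 5, 13, 6, 4] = (0 14 5 11 1 16 6 10 17 4 12 9 15 13)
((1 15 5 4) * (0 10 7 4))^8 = ((0 10 7 4 1 15 5))^8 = (0 10 7 4 1 15 5)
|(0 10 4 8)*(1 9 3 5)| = 4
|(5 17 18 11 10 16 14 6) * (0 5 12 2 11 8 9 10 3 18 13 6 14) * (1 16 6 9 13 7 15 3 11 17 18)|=|(0 5 18 8 13 9 10 6 12 2 17 7 15 3 1 16)|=16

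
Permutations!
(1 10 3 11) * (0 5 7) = (0 5 7)(1 10 3 11) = [5, 10, 2, 11, 4, 7, 6, 0, 8, 9, 3, 1]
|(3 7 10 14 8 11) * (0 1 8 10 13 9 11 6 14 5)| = 35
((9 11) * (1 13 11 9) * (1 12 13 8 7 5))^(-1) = (1 5 7 8)(11 13 12)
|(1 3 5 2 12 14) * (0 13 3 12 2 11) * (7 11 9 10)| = |(0 13 3 5 9 10 7 11)(1 12 14)| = 24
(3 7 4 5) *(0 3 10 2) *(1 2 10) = (10)(0 3 7 4 5 1 2) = [3, 2, 0, 7, 5, 1, 6, 4, 8, 9, 10]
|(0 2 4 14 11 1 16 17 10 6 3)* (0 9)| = 12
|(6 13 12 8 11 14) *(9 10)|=6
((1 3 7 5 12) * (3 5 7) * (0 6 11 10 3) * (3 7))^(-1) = ((0 6 11 10 7 3)(1 5 12))^(-1) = (0 3 7 10 11 6)(1 12 5)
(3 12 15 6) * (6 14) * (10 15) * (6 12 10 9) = [0, 1, 2, 10, 4, 5, 3, 7, 8, 6, 15, 11, 9, 13, 12, 14] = (3 10 15 14 12 9 6)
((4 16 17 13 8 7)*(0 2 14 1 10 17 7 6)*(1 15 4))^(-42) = ((0 2 14 15 4 16 7 1 10 17 13 8 6))^(-42) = (0 13 1 4 2 8 10 16 14 6 17 7 15)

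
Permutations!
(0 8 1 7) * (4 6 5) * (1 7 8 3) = [3, 8, 2, 1, 6, 4, 5, 0, 7] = (0 3 1 8 7)(4 6 5)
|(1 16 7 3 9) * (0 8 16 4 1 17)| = 14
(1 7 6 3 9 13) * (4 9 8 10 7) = (1 4 9 13)(3 8 10 7 6) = [0, 4, 2, 8, 9, 5, 3, 6, 10, 13, 7, 11, 12, 1]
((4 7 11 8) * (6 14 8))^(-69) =(4 6)(7 14)(8 11)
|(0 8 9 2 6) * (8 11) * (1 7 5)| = 6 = |(0 11 8 9 2 6)(1 7 5)|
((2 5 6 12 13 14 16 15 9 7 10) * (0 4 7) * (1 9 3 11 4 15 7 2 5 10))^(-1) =((0 15 3 11 4 2 10 5 6 12 13 14 16 7 1 9))^(-1) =(0 9 1 7 16 14 13 12 6 5 10 2 4 11 3 15)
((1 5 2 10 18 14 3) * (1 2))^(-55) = (18)(1 5)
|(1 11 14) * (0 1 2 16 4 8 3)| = 9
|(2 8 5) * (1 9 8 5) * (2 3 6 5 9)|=12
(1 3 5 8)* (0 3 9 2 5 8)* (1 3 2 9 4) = [2, 4, 5, 8, 1, 0, 6, 7, 3, 9] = (9)(0 2 5)(1 4)(3 8)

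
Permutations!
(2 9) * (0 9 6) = (0 9 2 6) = [9, 1, 6, 3, 4, 5, 0, 7, 8, 2]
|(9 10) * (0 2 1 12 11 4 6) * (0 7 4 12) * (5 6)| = 12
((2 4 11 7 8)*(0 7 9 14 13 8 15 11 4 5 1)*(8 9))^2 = ((0 7 15 11 8 2 5 1)(9 14 13))^2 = (0 15 8 5)(1 7 11 2)(9 13 14)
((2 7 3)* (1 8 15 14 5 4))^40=((1 8 15 14 5 4)(2 7 3))^40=(1 5 15)(2 7 3)(4 14 8)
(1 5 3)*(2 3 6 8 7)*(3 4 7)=(1 5 6 8 3)(2 4 7)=[0, 5, 4, 1, 7, 6, 8, 2, 3]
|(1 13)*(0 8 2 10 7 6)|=6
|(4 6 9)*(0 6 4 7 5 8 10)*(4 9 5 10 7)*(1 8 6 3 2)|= |(0 3 2 1 8 7 10)(4 9)(5 6)|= 14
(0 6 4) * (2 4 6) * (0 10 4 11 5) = [2, 1, 11, 3, 10, 0, 6, 7, 8, 9, 4, 5] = (0 2 11 5)(4 10)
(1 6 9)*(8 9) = [0, 6, 2, 3, 4, 5, 8, 7, 9, 1] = (1 6 8 9)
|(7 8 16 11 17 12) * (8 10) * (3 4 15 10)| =10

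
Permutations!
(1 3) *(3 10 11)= [0, 10, 2, 1, 4, 5, 6, 7, 8, 9, 11, 3]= (1 10 11 3)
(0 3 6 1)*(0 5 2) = (0 3 6 1 5 2) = [3, 5, 0, 6, 4, 2, 1]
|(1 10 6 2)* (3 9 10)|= 6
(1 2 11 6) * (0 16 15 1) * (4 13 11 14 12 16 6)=(0 6)(1 2 14 12 16 15)(4 13 11)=[6, 2, 14, 3, 13, 5, 0, 7, 8, 9, 10, 4, 16, 11, 12, 1, 15]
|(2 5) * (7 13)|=2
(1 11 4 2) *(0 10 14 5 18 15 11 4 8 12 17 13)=(0 10 14 5 18 15 11 8 12 17 13)(1 4 2)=[10, 4, 1, 3, 2, 18, 6, 7, 12, 9, 14, 8, 17, 0, 5, 11, 16, 13, 15]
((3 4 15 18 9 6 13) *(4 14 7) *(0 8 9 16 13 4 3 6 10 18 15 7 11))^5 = ((0 8 9 10 18 16 13 6 4 7 3 14 11))^5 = (0 16 3 9 6 11 18 7 8 13 14 10 4)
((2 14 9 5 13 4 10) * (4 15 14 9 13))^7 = (2 5 10 9 4)(13 15 14) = ((2 9 5 4 10)(13 15 14))^7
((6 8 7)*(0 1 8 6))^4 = ((0 1 8 7))^4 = (8)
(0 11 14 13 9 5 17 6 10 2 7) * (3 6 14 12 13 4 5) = (0 11 12 13 9 3 6 10 2 7)(4 5 17 14) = [11, 1, 7, 6, 5, 17, 10, 0, 8, 3, 2, 12, 13, 9, 4, 15, 16, 14]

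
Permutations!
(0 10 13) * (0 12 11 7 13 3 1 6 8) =(0 10 3 1 6 8)(7 13 12 11) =[10, 6, 2, 1, 4, 5, 8, 13, 0, 9, 3, 7, 11, 12]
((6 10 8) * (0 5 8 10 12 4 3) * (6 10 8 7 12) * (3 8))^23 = ((0 5 7 12 4 8 10 3))^23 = (0 3 10 8 4 12 7 5)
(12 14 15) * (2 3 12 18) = (2 3 12 14 15 18) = [0, 1, 3, 12, 4, 5, 6, 7, 8, 9, 10, 11, 14, 13, 15, 18, 16, 17, 2]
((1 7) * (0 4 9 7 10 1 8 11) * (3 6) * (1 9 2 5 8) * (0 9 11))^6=(0 4 2 5 8)(1 10 11 9 7)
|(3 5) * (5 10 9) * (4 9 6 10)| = |(3 4 9 5)(6 10)| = 4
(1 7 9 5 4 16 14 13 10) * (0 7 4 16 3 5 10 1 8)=(0 7 9 10 8)(1 4 3 5 16 14 13)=[7, 4, 2, 5, 3, 16, 6, 9, 0, 10, 8, 11, 12, 1, 13, 15, 14]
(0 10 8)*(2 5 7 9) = [10, 1, 5, 3, 4, 7, 6, 9, 0, 2, 8] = (0 10 8)(2 5 7 9)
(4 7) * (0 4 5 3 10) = (0 4 7 5 3 10) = [4, 1, 2, 10, 7, 3, 6, 5, 8, 9, 0]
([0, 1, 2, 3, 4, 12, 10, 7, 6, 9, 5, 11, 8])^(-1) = [0, 1, 2, 3, 4, 10, 8, 7, 12, 9, 6, 11, 5]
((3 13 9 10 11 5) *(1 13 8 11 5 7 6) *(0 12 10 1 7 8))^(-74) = ((0 12 10 5 3)(1 13 9)(6 7)(8 11))^(-74) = (0 12 10 5 3)(1 13 9)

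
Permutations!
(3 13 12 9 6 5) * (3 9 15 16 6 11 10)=(3 13 12 15 16 6 5 9 11 10)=[0, 1, 2, 13, 4, 9, 5, 7, 8, 11, 3, 10, 15, 12, 14, 16, 6]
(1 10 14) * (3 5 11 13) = (1 10 14)(3 5 11 13) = [0, 10, 2, 5, 4, 11, 6, 7, 8, 9, 14, 13, 12, 3, 1]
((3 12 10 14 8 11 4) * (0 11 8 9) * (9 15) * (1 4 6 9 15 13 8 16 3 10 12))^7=((0 11 6 9)(1 4 10 14 13 8 16 3))^7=(0 9 6 11)(1 3 16 8 13 14 10 4)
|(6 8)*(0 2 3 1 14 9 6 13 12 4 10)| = |(0 2 3 1 14 9 6 8 13 12 4 10)| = 12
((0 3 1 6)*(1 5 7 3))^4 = (0 1 6)(3 5 7)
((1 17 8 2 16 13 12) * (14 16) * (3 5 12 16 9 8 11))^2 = ((1 17 11 3 5 12)(2 14 9 8)(13 16))^2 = (1 11 5)(2 9)(3 12 17)(8 14)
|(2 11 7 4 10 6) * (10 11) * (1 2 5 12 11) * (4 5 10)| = 12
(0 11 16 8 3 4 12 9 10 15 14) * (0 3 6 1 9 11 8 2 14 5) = (0 8 6 1 9 10 15 5)(2 14 3 4 12 11 16) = [8, 9, 14, 4, 12, 0, 1, 7, 6, 10, 15, 16, 11, 13, 3, 5, 2]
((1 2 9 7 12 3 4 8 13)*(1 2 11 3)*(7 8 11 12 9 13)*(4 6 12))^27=(1 3)(2 13)(4 6)(11 12)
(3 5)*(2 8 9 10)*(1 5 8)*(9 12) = (1 5 3 8 12 9 10 2) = [0, 5, 1, 8, 4, 3, 6, 7, 12, 10, 2, 11, 9]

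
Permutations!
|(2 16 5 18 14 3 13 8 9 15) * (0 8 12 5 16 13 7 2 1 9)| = |(0 8)(1 9 15)(2 13 12 5 18 14 3 7)| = 24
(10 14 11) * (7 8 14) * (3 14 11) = (3 14)(7 8 11 10) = [0, 1, 2, 14, 4, 5, 6, 8, 11, 9, 7, 10, 12, 13, 3]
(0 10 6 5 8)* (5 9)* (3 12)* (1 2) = (0 10 6 9 5 8)(1 2)(3 12) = [10, 2, 1, 12, 4, 8, 9, 7, 0, 5, 6, 11, 3]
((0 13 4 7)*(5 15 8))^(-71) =(0 13 4 7)(5 15 8)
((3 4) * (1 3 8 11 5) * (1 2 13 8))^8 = (1 4 3)(2 11 13 5 8)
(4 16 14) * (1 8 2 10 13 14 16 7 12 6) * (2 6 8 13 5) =[0, 13, 10, 3, 7, 2, 1, 12, 6, 9, 5, 11, 8, 14, 4, 15, 16] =(16)(1 13 14 4 7 12 8 6)(2 10 5)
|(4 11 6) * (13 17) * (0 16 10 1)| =|(0 16 10 1)(4 11 6)(13 17)| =12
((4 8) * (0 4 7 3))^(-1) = ((0 4 8 7 3))^(-1) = (0 3 7 8 4)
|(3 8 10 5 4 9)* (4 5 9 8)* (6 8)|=|(3 4 6 8 10 9)|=6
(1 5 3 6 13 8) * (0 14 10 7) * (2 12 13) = [14, 5, 12, 6, 4, 3, 2, 0, 1, 9, 7, 11, 13, 8, 10] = (0 14 10 7)(1 5 3 6 2 12 13 8)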